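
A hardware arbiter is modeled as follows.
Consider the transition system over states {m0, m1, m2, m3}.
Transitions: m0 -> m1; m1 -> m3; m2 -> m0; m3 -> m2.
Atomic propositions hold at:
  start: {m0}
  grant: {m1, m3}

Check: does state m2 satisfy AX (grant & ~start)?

Sat(~start) = {m1, m2, m3}
Sat(grant & ~start) = {m1, m3}
Sat(AX (grant & ~start)) = {s : every successor in {m1, m3}} = {m0, m1}
m2 ∉ Sat(AX (grant & ~start)) = {m0, m1}, so the formula does not hold at m2.

No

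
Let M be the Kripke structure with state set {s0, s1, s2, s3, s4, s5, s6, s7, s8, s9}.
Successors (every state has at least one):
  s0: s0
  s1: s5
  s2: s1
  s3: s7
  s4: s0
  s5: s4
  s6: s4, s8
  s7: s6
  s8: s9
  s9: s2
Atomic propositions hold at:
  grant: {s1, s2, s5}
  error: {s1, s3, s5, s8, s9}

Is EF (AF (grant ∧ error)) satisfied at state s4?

No

Sat(grant ∧ error) = {s1, s5}
AF (grant ∧ error): least fixpoint, start Z0 = {s1, s5}, add states with every successor in Z. Z1 = {s1, s2, s5}; Z2 = {s1, s2, s5, s9}; Z3 = {s1, s2, s5, s8, s9}; fixed.
Sat(AF (grant ∧ error)) = {s1, s2, s5, s8, s9}
EF (AF (grant ∧ error)): least fixpoint, start Z0 = {s1, s2, s5, s8, s9}, add states with some successor in Z. Z1 = {s1, s2, s5, s6, s8, s9}; Z2 = {s1, s2, s5, s6, s7, s8, s9}; Z3 = {s1, s2, s3, s5, s6, s7, s8, s9}; fixed.
Sat(EF (AF (grant ∧ error))) = {s1, s2, s3, s5, s6, s7, s8, s9}
s4 ∉ Sat(EF (AF (grant ∧ error))) = {s1, s2, s3, s5, s6, s7, s8, s9}, so the formula does not hold at s4.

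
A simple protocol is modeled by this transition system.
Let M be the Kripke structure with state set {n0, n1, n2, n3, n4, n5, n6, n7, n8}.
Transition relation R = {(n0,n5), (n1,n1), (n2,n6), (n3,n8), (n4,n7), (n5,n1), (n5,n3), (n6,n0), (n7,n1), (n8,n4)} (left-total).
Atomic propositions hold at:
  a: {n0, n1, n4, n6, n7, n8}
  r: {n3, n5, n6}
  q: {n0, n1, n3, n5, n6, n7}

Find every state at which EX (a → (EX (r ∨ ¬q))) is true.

{n0, n3, n5, n6}

Sat(¬q) = {n2, n4, n8}
Sat(r ∨ ¬q) = {n2, n3, n4, n5, n6, n8}
Sat(EX (r ∨ ¬q)) = {s : some successor in {n2, n3, n4, n5, n6, n8}} = {n0, n2, n3, n5, n8}
Sat(a → (EX (r ∨ ¬q))) = {n0, n2, n3, n5, n8}
Sat(EX (a → (EX (r ∨ ¬q)))) = {s : some successor in {n0, n2, n3, n5, n8}} = {n0, n3, n5, n6}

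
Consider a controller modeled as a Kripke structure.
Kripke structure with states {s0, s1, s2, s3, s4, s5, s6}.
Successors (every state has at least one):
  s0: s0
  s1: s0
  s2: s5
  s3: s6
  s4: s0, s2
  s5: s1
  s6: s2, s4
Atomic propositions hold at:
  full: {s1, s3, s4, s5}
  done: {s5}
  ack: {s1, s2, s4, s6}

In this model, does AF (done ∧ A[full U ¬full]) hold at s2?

Sat(¬full) = {s0, s2, s6}
A[full U ¬full]: least fixpoint, start Z0 = Sat(¬full) = {s0, s2, s6}, add states in Sat(full) with every successor in Z. Z1 = {s0, s1, s2, s3, s4, s6}; Z2 = {s0, s1, s2, s3, s4, s5, s6}; fixed.
Sat(A[full U ¬full]) = {s0, s1, s2, s3, s4, s5, s6}
Sat(done ∧ A[full U ¬full]) = {s5}
AF (done ∧ A[full U ¬full]): least fixpoint, start Z0 = {s5}, add states with every successor in Z. Z1 = {s2, s5}; fixed.
Sat(AF (done ∧ A[full U ¬full])) = {s2, s5}
s2 ∈ Sat(AF (done ∧ A[full U ¬full])) = {s2, s5}, so the formula holds at s2.

Yes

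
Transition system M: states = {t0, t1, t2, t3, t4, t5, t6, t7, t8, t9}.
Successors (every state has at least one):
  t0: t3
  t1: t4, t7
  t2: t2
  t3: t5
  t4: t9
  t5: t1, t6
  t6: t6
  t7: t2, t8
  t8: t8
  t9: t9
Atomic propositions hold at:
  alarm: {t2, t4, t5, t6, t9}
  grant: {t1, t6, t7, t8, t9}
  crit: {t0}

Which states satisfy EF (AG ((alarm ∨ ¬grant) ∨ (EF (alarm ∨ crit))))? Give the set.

{t0, t1, t2, t3, t4, t5, t6, t7, t9}

Sat(¬grant) = {t0, t2, t3, t4, t5}
Sat(alarm ∨ ¬grant) = {t0, t2, t3, t4, t5, t6, t9}
Sat(alarm ∨ crit) = {t0, t2, t4, t5, t6, t9}
EF (alarm ∨ crit): least fixpoint, start Z0 = {t0, t2, t4, t5, t6, t9}, add states with some successor in Z. Z1 = {t0, t1, t2, t3, t4, t5, t6, t7, t9}; fixed.
Sat(EF (alarm ∨ crit)) = {t0, t1, t2, t3, t4, t5, t6, t7, t9}
Sat((alarm ∨ ¬grant) ∨ (EF (alarm ∨ crit))) = {t0, t1, t2, t3, t4, t5, t6, t7, t9}
AG ((alarm ∨ ¬grant) ∨ (EF (alarm ∨ crit))): greatest fixpoint, start Z0 = {t0, t1, t2, t3, t4, t5, t6, t7, t9}, keep only states in Sat with every successor in Z. Z1 = {t0, t1, t2, t3, t4, t5, t6, t9}; Z2 = {t0, t2, t3, t4, t5, t6, t9}; Z3 = {t0, t2, t3, t4, t6, t9}; Z4 = {t0, t2, t4, t6, t9}; Z5 = {t2, t4, t6, t9}; fixed.
Sat(AG ((alarm ∨ ¬grant) ∨ (EF (alarm ∨ crit)))) = {t2, t4, t6, t9}
EF (AG ((alarm ∨ ¬grant) ∨ (EF (alarm ∨ crit)))): least fixpoint, start Z0 = {t2, t4, t6, t9}, add states with some successor in Z. Z1 = {t1, t2, t4, t5, t6, t7, t9}; Z2 = {t1, t2, t3, t4, t5, t6, t7, t9}; Z3 = {t0, t1, t2, t3, t4, t5, t6, t7, t9}; fixed.
Sat(EF (AG ((alarm ∨ ¬grant) ∨ (EF (alarm ∨ crit))))) = {t0, t1, t2, t3, t4, t5, t6, t7, t9}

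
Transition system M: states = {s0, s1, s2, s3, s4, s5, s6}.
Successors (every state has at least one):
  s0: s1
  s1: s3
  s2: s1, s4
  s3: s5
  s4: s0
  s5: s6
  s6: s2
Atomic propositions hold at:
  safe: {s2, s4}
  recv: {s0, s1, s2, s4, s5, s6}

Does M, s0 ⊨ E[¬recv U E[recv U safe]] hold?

No

Sat(¬recv) = {s3}
E[recv U safe]: least fixpoint, start Z0 = Sat(safe) = {s2, s4}, add states in Sat(recv) with some successor in Z. Z1 = {s2, s4, s6}; Z2 = {s2, s4, s5, s6}; fixed.
Sat(E[recv U safe]) = {s2, s4, s5, s6}
E[¬recv U E[recv U safe]]: least fixpoint, start Z0 = Sat(E[recv U safe]) = {s2, s4, s5, s6}, add states in Sat(¬recv) with some successor in Z. Z1 = {s2, s3, s4, s5, s6}; fixed.
Sat(E[¬recv U E[recv U safe]]) = {s2, s3, s4, s5, s6}
s0 ∉ Sat(E[¬recv U E[recv U safe]]) = {s2, s3, s4, s5, s6}, so the formula does not hold at s0.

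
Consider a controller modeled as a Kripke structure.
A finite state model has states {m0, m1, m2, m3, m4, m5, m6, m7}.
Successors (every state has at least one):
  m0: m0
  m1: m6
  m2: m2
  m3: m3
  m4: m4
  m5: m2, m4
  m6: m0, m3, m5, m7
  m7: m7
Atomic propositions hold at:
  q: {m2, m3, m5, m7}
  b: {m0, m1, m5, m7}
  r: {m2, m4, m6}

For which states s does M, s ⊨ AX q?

{m2, m3, m7}

Sat(AX q) = {s : every successor in {m2, m3, m5, m7}} = {m2, m3, m7}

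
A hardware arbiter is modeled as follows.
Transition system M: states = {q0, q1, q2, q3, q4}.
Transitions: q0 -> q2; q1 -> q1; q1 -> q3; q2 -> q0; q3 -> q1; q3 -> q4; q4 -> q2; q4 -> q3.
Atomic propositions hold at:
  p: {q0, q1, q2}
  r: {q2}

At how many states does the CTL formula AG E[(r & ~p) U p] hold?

2

Sat(~p) = {q3, q4}
Sat(r & ~p) = ∅
E[(r & ~p) U p]: least fixpoint, start Z0 = Sat(p) = {q0, q1, q2}, add states in Sat(r & ~p) with some successor in Z. Already a fixed point.
Sat(E[(r & ~p) U p]) = {q0, q1, q2}
AG E[(r & ~p) U p]: greatest fixpoint, start Z0 = {q0, q1, q2}, keep only states in Sat with every successor in Z. Z1 = {q0, q2}; fixed.
Sat(AG E[(r & ~p) U p]) = {q0, q2}
|Sat(AG E[(r & ~p) U p])| = |{q0, q2}| = 2.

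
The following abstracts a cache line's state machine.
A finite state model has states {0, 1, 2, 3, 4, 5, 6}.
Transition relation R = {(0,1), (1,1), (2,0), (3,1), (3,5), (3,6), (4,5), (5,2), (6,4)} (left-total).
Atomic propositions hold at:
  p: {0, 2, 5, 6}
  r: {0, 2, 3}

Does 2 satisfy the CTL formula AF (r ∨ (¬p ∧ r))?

Sat(¬p) = {1, 3, 4}
Sat(¬p ∧ r) = {3}
Sat(r ∨ (¬p ∧ r)) = {0, 2, 3}
AF (r ∨ (¬p ∧ r)): least fixpoint, start Z0 = {0, 2, 3}, add states with every successor in Z. Z1 = {0, 2, 3, 5}; Z2 = {0, 2, 3, 4, 5}; Z3 = {0, 2, 3, 4, 5, 6}; fixed.
Sat(AF (r ∨ (¬p ∧ r))) = {0, 2, 3, 4, 5, 6}
2 ∈ Sat(AF (r ∨ (¬p ∧ r))) = {0, 2, 3, 4, 5, 6}, so the formula holds at 2.

Yes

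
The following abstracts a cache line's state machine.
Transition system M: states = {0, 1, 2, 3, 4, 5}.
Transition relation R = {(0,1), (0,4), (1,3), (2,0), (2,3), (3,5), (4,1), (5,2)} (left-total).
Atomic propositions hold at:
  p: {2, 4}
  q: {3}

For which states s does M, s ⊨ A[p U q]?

{3}

A[p U q]: least fixpoint, start Z0 = Sat(q) = {3}, add states in Sat(p) with every successor in Z. Already a fixed point.
Sat(A[p U q]) = {3}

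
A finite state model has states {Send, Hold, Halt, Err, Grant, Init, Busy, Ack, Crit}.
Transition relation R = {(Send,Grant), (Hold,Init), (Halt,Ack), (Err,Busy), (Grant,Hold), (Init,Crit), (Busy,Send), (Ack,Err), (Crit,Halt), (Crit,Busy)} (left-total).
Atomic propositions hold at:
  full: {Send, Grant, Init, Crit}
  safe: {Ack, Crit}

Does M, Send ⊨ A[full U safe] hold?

No

A[full U safe]: least fixpoint, start Z0 = Sat(safe) = {Ack, Crit}, add states in Sat(full) with every successor in Z. Z1 = {Init, Ack, Crit}; fixed.
Sat(A[full U safe]) = {Init, Ack, Crit}
Send ∉ Sat(A[full U safe]) = {Init, Ack, Crit}, so the formula does not hold at Send.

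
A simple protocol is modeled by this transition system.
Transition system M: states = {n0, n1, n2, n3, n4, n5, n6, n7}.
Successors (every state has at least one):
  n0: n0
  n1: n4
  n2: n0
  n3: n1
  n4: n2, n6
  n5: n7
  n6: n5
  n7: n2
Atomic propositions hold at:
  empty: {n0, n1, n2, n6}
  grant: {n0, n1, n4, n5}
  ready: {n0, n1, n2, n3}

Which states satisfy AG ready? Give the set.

{n0, n2}

AG ready: greatest fixpoint, start Z0 = {n0, n1, n2, n3}, keep only states in Sat with every successor in Z. Z1 = {n0, n2, n3}; Z2 = {n0, n2}; fixed.
Sat(AG ready) = {n0, n2}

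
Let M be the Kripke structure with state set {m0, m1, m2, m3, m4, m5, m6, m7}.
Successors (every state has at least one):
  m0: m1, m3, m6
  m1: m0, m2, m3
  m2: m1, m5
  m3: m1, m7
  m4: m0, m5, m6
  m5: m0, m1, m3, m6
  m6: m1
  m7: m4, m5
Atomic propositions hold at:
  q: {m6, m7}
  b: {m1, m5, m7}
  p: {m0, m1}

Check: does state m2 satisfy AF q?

AF q: least fixpoint, start Z0 = {m6, m7}, add states with every successor in Z. Already a fixed point.
Sat(AF q) = {m6, m7}
m2 ∉ Sat(AF q) = {m6, m7}, so the formula does not hold at m2.

No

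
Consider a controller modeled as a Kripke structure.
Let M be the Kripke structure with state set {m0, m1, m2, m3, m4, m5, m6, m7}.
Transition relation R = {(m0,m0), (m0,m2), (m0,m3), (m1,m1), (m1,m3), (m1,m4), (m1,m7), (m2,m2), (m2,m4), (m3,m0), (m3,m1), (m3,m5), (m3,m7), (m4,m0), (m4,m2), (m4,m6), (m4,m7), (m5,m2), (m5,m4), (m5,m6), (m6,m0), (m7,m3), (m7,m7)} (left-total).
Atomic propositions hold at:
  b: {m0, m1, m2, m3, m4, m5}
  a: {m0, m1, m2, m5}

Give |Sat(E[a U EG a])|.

EG a: greatest fixpoint, start Z0 = {m0, m1, m2, m5}, keep only states in Sat with some successor in Z. Already a fixed point.
Sat(EG a) = {m0, m1, m2, m5}
E[a U EG a]: least fixpoint, start Z0 = Sat(EG a) = {m0, m1, m2, m5}, add states in Sat(a) with some successor in Z. Already a fixed point.
Sat(E[a U EG a]) = {m0, m1, m2, m5}
|Sat(E[a U EG a])| = |{m0, m1, m2, m5}| = 4.

4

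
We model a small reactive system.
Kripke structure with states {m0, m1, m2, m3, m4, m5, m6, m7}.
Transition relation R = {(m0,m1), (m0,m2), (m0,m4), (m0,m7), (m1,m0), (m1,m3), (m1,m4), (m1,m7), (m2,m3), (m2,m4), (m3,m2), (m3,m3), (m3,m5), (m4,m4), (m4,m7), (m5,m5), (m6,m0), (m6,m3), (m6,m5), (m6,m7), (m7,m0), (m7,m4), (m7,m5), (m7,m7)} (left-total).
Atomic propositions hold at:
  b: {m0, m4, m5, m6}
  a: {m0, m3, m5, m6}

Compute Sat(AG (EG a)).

{m5}

EG a: greatest fixpoint, start Z0 = {m0, m3, m5, m6}, keep only states in Sat with some successor in Z. Z1 = {m3, m5, m6}; fixed.
Sat(EG a) = {m3, m5, m6}
AG (EG a): greatest fixpoint, start Z0 = {m3, m5, m6}, keep only states in Sat with every successor in Z. Z1 = {m5}; fixed.
Sat(AG (EG a)) = {m5}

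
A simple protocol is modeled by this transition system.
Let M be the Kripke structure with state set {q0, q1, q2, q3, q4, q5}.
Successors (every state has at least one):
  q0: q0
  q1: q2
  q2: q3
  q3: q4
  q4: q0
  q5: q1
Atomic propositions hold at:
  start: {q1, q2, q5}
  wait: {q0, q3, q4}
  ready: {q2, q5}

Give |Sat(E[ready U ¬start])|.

4

Sat(¬start) = {q0, q3, q4}
E[ready U ¬start]: least fixpoint, start Z0 = Sat(¬start) = {q0, q3, q4}, add states in Sat(ready) with some successor in Z. Z1 = {q0, q2, q3, q4}; fixed.
Sat(E[ready U ¬start]) = {q0, q2, q3, q4}
|Sat(E[ready U ¬start])| = |{q0, q2, q3, q4}| = 4.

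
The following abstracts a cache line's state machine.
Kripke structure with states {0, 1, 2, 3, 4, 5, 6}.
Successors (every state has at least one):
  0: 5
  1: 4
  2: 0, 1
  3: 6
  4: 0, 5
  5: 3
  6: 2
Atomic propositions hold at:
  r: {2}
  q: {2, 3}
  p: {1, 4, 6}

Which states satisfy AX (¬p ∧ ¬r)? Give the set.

Sat(¬p) = {0, 2, 3, 5}
Sat(¬r) = {0, 1, 3, 4, 5, 6}
Sat(¬p ∧ ¬r) = {0, 3, 5}
Sat(AX (¬p ∧ ¬r)) = {s : every successor in {0, 3, 5}} = {0, 4, 5}

{0, 4, 5}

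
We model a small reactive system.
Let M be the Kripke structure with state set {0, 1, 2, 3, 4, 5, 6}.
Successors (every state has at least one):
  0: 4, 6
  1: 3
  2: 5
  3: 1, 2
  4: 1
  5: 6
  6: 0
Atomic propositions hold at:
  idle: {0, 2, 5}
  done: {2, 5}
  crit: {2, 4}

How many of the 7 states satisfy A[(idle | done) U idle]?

Sat(idle | done) = {0, 2, 5}
A[(idle | done) U idle]: least fixpoint, start Z0 = Sat(idle) = {0, 2, 5}, add states in Sat(idle | done) with every successor in Z. Already a fixed point.
Sat(A[(idle | done) U idle]) = {0, 2, 5}
|Sat(A[(idle | done) U idle])| = |{0, 2, 5}| = 3.

3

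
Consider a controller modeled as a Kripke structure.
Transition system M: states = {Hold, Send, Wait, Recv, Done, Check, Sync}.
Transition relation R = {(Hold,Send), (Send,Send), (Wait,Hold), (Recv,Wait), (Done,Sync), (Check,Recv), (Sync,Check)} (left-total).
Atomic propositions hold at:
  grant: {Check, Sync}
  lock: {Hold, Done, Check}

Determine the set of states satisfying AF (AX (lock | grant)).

Sat(lock | grant) = {Hold, Done, Check, Sync}
Sat(AX (lock | grant)) = {s : every successor in {Hold, Done, Check, Sync}} = {Wait, Done, Sync}
AF (AX (lock | grant)): least fixpoint, start Z0 = {Wait, Done, Sync}, add states with every successor in Z. Z1 = {Wait, Recv, Done, Sync}; Z2 = {Wait, Recv, Done, Check, Sync}; fixed.
Sat(AF (AX (lock | grant))) = {Wait, Recv, Done, Check, Sync}

{Wait, Recv, Done, Check, Sync}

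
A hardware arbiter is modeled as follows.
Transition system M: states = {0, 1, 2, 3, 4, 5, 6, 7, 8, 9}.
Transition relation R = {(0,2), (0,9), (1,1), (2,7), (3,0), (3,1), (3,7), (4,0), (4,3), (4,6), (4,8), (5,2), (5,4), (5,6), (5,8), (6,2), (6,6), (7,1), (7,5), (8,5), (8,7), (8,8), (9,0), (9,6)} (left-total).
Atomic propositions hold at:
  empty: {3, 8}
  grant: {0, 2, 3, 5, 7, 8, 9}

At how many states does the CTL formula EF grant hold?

EF grant: least fixpoint, start Z0 = {0, 2, 3, 5, 7, 8, 9}, add states with some successor in Z. Z1 = {0, 2, 3, 4, 5, 6, 7, 8, 9}; fixed.
Sat(EF grant) = {0, 2, 3, 4, 5, 6, 7, 8, 9}
|Sat(EF grant)| = |{0, 2, 3, 4, 5, 6, 7, 8, 9}| = 9.

9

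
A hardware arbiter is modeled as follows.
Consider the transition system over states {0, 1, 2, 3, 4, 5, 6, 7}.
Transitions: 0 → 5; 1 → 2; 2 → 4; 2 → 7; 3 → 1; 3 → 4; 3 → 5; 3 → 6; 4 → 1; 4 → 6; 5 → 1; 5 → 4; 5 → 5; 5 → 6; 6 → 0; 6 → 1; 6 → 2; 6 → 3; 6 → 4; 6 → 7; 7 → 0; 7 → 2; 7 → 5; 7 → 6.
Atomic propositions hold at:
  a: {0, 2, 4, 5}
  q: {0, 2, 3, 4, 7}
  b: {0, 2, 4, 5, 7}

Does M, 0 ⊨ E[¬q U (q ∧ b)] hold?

Sat(¬q) = {1, 5, 6}
Sat(q ∧ b) = {0, 2, 4, 7}
E[¬q U (q ∧ b)]: least fixpoint, start Z0 = Sat((q ∧ b)) = {0, 2, 4, 7}, add states in Sat(¬q) with some successor in Z. Z1 = {0, 1, 2, 4, 5, 6, 7}; fixed.
Sat(E[¬q U (q ∧ b)]) = {0, 1, 2, 4, 5, 6, 7}
0 ∈ Sat(E[¬q U (q ∧ b)]) = {0, 1, 2, 4, 5, 6, 7}, so the formula holds at 0.

Yes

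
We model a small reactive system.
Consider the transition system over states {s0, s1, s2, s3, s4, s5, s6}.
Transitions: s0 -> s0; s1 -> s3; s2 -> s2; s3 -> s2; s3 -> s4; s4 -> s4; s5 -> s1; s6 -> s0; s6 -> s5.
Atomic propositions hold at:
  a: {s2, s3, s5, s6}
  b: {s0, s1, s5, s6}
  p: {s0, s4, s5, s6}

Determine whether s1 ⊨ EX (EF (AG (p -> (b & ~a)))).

Sat(~a) = {s0, s1, s4}
Sat(b & ~a) = {s0, s1}
Sat(p -> (b & ~a)) = {s0, s1, s2, s3}
AG (p -> (b & ~a)): greatest fixpoint, start Z0 = {s0, s1, s2, s3}, keep only states in Sat with every successor in Z. Z1 = {s0, s1, s2}; Z2 = {s0, s2}; fixed.
Sat(AG (p -> (b & ~a))) = {s0, s2}
EF (AG (p -> (b & ~a))): least fixpoint, start Z0 = {s0, s2}, add states with some successor in Z. Z1 = {s0, s2, s3, s6}; Z2 = {s0, s1, s2, s3, s6}; Z3 = {s0, s1, s2, s3, s5, s6}; fixed.
Sat(EF (AG (p -> (b & ~a)))) = {s0, s1, s2, s3, s5, s6}
Sat(EX (EF (AG (p -> (b & ~a))))) = {s : some successor in {s0, s1, s2, s3, s5, s6}} = {s0, s1, s2, s3, s5, s6}
s1 ∈ Sat(EX (EF (AG (p -> (b & ~a))))) = {s0, s1, s2, s3, s5, s6}, so the formula holds at s1.

Yes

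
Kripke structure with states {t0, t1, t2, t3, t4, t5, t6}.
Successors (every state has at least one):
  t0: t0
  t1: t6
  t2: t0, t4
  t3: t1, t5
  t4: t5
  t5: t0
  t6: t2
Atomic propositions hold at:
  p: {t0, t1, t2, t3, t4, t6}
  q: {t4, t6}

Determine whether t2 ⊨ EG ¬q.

Yes

Sat(¬q) = {t0, t1, t2, t3, t5}
EG ¬q: greatest fixpoint, start Z0 = {t0, t1, t2, t3, t5}, keep only states in Sat with some successor in Z. Z1 = {t0, t2, t3, t5}; fixed.
Sat(EG ¬q) = {t0, t2, t3, t5}
t2 ∈ Sat(EG ¬q) = {t0, t2, t3, t5}, so the formula holds at t2.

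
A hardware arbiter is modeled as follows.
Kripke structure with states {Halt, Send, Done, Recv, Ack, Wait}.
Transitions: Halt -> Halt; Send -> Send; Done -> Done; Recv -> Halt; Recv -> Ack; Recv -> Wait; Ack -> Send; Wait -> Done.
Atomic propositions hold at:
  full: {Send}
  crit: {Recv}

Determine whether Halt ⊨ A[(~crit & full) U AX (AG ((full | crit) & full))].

Sat(~crit) = {Halt, Send, Done, Ack, Wait}
Sat(~crit & full) = {Send}
Sat(full | crit) = {Send, Recv}
Sat((full | crit) & full) = {Send}
AG ((full | crit) & full): greatest fixpoint, start Z0 = {Send}, keep only states in Sat with every successor in Z. Already a fixed point.
Sat(AG ((full | crit) & full)) = {Send}
Sat(AX (AG ((full | crit) & full))) = {s : every successor in {Send}} = {Send, Ack}
A[(~crit & full) U AX (AG ((full | crit) & full))]: least fixpoint, start Z0 = Sat(AX (AG ((full | crit) & full))) = {Send, Ack}, add states in Sat(~crit & full) with every successor in Z. Already a fixed point.
Sat(A[(~crit & full) U AX (AG ((full | crit) & full))]) = {Send, Ack}
Halt ∉ Sat(A[(~crit & full) U AX (AG ((full | crit) & full))]) = {Send, Ack}, so the formula does not hold at Halt.

No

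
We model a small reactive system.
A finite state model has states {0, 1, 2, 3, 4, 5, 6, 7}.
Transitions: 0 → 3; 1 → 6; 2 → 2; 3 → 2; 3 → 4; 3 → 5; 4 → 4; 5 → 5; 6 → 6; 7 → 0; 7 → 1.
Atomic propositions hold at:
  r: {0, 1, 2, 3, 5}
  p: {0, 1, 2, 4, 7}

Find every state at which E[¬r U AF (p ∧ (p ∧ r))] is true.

Sat(¬r) = {4, 6, 7}
Sat(p ∧ r) = {0, 1, 2}
Sat(p ∧ (p ∧ r)) = {0, 1, 2}
AF (p ∧ (p ∧ r)): least fixpoint, start Z0 = {0, 1, 2}, add states with every successor in Z. Z1 = {0, 1, 2, 7}; fixed.
Sat(AF (p ∧ (p ∧ r))) = {0, 1, 2, 7}
E[¬r U AF (p ∧ (p ∧ r))]: least fixpoint, start Z0 = Sat(AF (p ∧ (p ∧ r))) = {0, 1, 2, 7}, add states in Sat(¬r) with some successor in Z. Already a fixed point.
Sat(E[¬r U AF (p ∧ (p ∧ r))]) = {0, 1, 2, 7}

{0, 1, 2, 7}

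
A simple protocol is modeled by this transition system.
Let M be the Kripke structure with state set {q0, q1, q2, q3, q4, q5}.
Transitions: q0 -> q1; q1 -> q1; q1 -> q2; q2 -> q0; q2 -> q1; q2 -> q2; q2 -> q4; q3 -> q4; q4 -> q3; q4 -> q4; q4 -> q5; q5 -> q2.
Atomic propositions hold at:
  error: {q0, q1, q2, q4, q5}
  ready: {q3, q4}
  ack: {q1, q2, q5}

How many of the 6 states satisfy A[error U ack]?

A[error U ack]: least fixpoint, start Z0 = Sat(ack) = {q1, q2, q5}, add states in Sat(error) with every successor in Z. Z1 = {q0, q1, q2, q5}; fixed.
Sat(A[error U ack]) = {q0, q1, q2, q5}
|Sat(A[error U ack])| = |{q0, q1, q2, q5}| = 4.

4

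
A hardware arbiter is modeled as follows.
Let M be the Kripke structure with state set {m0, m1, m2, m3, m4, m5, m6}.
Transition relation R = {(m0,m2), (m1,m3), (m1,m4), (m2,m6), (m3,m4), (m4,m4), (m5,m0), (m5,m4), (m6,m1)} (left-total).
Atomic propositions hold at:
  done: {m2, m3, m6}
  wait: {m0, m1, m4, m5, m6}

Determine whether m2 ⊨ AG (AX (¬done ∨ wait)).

Sat(¬done) = {m0, m1, m4, m5}
Sat(¬done ∨ wait) = {m0, m1, m4, m5, m6}
Sat(AX (¬done ∨ wait)) = {s : every successor in {m0, m1, m4, m5, m6}} = {m2, m3, m4, m5, m6}
AG (AX (¬done ∨ wait)): greatest fixpoint, start Z0 = {m2, m3, m4, m5, m6}, keep only states in Sat with every successor in Z. Z1 = {m2, m3, m4}; Z2 = {m3, m4}; fixed.
Sat(AG (AX (¬done ∨ wait))) = {m3, m4}
m2 ∉ Sat(AG (AX (¬done ∨ wait))) = {m3, m4}, so the formula does not hold at m2.

No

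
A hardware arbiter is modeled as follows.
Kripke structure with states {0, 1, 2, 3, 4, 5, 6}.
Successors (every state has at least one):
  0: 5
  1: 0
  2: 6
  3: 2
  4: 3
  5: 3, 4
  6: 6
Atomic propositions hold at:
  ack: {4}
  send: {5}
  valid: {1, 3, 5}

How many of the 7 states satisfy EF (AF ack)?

4

AF ack: least fixpoint, start Z0 = {4}, add states with every successor in Z. Already a fixed point.
Sat(AF ack) = {4}
EF (AF ack): least fixpoint, start Z0 = {4}, add states with some successor in Z. Z1 = {4, 5}; Z2 = {0, 4, 5}; Z3 = {0, 1, 4, 5}; fixed.
Sat(EF (AF ack)) = {0, 1, 4, 5}
|Sat(EF (AF ack))| = |{0, 1, 4, 5}| = 4.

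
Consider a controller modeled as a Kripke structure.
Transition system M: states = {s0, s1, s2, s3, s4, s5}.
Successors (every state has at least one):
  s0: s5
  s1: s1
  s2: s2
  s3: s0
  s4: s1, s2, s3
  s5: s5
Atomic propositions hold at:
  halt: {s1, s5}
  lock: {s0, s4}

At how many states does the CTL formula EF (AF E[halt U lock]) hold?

3

E[halt U lock]: least fixpoint, start Z0 = Sat(lock) = {s0, s4}, add states in Sat(halt) with some successor in Z. Already a fixed point.
Sat(E[halt U lock]) = {s0, s4}
AF E[halt U lock]: least fixpoint, start Z0 = {s0, s4}, add states with every successor in Z. Z1 = {s0, s3, s4}; fixed.
Sat(AF E[halt U lock]) = {s0, s3, s4}
EF (AF E[halt U lock]): least fixpoint, start Z0 = {s0, s3, s4}, add states with some successor in Z. Already a fixed point.
Sat(EF (AF E[halt U lock])) = {s0, s3, s4}
|Sat(EF (AF E[halt U lock]))| = |{s0, s3, s4}| = 3.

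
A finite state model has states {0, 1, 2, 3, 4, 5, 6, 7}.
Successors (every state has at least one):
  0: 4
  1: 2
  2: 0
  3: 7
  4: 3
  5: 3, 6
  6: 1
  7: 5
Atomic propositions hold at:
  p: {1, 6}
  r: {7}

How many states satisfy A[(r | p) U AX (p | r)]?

Sat(r | p) = {1, 6, 7}
Sat(p | r) = {1, 6, 7}
Sat(AX (p | r)) = {s : every successor in {1, 6, 7}} = {3, 6}
A[(r | p) U AX (p | r)]: least fixpoint, start Z0 = Sat(AX (p | r)) = {3, 6}, add states in Sat(r | p) with every successor in Z. Already a fixed point.
Sat(A[(r | p) U AX (p | r)]) = {3, 6}
|Sat(A[(r | p) U AX (p | r)])| = |{3, 6}| = 2.

2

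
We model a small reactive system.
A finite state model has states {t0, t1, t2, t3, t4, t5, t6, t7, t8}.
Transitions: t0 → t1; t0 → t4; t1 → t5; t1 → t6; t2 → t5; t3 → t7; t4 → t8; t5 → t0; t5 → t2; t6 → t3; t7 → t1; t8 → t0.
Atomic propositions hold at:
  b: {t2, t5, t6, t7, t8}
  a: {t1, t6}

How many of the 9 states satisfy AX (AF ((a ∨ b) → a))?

6

Sat(a ∨ b) = {t1, t2, t5, t6, t7, t8}
Sat((a ∨ b) → a) = {t0, t1, t3, t4, t6}
AF ((a ∨ b) → a): least fixpoint, start Z0 = {t0, t1, t3, t4, t6}, add states with every successor in Z. Z1 = {t0, t1, t3, t4, t6, t7, t8}; fixed.
Sat(AF ((a ∨ b) → a)) = {t0, t1, t3, t4, t6, t7, t8}
Sat(AX (AF ((a ∨ b) → a))) = {s : every successor in {t0, t1, t3, t4, t6, t7, t8}} = {t0, t3, t4, t6, t7, t8}
|Sat(AX (AF ((a ∨ b) → a)))| = |{t0, t3, t4, t6, t7, t8}| = 6.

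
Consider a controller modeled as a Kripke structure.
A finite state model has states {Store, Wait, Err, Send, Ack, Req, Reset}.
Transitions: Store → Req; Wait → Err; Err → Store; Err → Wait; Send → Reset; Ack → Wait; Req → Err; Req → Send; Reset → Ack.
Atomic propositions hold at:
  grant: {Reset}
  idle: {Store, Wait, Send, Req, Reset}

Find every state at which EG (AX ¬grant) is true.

{Store, Wait, Err, Ack, Req, Reset}

Sat(¬grant) = {Store, Wait, Err, Send, Ack, Req}
Sat(AX ¬grant) = {s : every successor in {Store, Wait, Err, Send, Ack, Req}} = {Store, Wait, Err, Ack, Req, Reset}
EG (AX ¬grant): greatest fixpoint, start Z0 = {Store, Wait, Err, Ack, Req, Reset}, keep only states in Sat with some successor in Z. Already a fixed point.
Sat(EG (AX ¬grant)) = {Store, Wait, Err, Ack, Req, Reset}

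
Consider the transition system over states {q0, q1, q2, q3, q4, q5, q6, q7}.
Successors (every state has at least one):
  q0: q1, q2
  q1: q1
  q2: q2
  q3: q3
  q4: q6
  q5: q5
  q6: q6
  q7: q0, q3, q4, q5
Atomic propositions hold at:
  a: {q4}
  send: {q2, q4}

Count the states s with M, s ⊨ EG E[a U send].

1

E[a U send]: least fixpoint, start Z0 = Sat(send) = {q2, q4}, add states in Sat(a) with some successor in Z. Already a fixed point.
Sat(E[a U send]) = {q2, q4}
EG E[a U send]: greatest fixpoint, start Z0 = {q2, q4}, keep only states in Sat with some successor in Z. Z1 = {q2}; fixed.
Sat(EG E[a U send]) = {q2}
|Sat(EG E[a U send])| = |{q2}| = 1.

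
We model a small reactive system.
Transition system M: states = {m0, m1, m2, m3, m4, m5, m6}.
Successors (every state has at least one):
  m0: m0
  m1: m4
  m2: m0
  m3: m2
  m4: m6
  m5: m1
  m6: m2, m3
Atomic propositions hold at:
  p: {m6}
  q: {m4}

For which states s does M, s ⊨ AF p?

{m1, m4, m5, m6}

AF p: least fixpoint, start Z0 = {m6}, add states with every successor in Z. Z1 = {m4, m6}; Z2 = {m1, m4, m6}; Z3 = {m1, m4, m5, m6}; fixed.
Sat(AF p) = {m1, m4, m5, m6}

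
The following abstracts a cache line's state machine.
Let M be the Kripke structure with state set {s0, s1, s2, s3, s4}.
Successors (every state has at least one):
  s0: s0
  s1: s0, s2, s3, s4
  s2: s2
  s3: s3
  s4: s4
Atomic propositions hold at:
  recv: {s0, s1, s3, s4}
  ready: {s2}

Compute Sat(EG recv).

EG recv: greatest fixpoint, start Z0 = {s0, s1, s3, s4}, keep only states in Sat with some successor in Z. Already a fixed point.
Sat(EG recv) = {s0, s1, s3, s4}

{s0, s1, s3, s4}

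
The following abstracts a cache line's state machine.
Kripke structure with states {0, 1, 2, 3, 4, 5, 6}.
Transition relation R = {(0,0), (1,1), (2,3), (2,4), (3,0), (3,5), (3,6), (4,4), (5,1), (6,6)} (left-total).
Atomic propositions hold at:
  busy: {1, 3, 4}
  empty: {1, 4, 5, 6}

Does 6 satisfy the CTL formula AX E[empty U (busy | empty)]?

Yes

Sat(busy | empty) = {1, 3, 4, 5, 6}
E[empty U (busy | empty)]: least fixpoint, start Z0 = Sat((busy | empty)) = {1, 3, 4, 5, 6}, add states in Sat(empty) with some successor in Z. Already a fixed point.
Sat(E[empty U (busy | empty)]) = {1, 3, 4, 5, 6}
Sat(AX E[empty U (busy | empty)]) = {s : every successor in {1, 3, 4, 5, 6}} = {1, 2, 4, 5, 6}
6 ∈ Sat(AX E[empty U (busy | empty)]) = {1, 2, 4, 5, 6}, so the formula holds at 6.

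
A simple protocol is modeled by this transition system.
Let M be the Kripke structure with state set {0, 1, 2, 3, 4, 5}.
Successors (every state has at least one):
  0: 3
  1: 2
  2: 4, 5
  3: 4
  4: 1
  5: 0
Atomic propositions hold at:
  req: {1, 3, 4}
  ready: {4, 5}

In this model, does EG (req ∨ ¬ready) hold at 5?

No

Sat(¬ready) = {0, 1, 2, 3}
Sat(req ∨ ¬ready) = {0, 1, 2, 3, 4}
EG (req ∨ ¬ready): greatest fixpoint, start Z0 = {0, 1, 2, 3, 4}, keep only states in Sat with some successor in Z. Already a fixed point.
Sat(EG (req ∨ ¬ready)) = {0, 1, 2, 3, 4}
5 ∉ Sat(EG (req ∨ ¬ready)) = {0, 1, 2, 3, 4}, so the formula does not hold at 5.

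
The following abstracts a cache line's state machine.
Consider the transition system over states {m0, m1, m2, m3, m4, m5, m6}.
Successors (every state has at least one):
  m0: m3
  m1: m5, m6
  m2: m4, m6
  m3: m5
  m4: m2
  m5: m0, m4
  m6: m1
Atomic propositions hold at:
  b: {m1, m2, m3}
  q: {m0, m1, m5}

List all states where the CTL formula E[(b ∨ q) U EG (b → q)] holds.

{m1, m2, m6}

Sat(b ∨ q) = {m0, m1, m2, m3, m5}
Sat(b → q) = {m0, m1, m4, m5, m6}
EG (b → q): greatest fixpoint, start Z0 = {m0, m1, m4, m5, m6}, keep only states in Sat with some successor in Z. Z1 = {m1, m5, m6}; Z2 = {m1, m6}; fixed.
Sat(EG (b → q)) = {m1, m6}
E[(b ∨ q) U EG (b → q)]: least fixpoint, start Z0 = Sat(EG (b → q)) = {m1, m6}, add states in Sat(b ∨ q) with some successor in Z. Z1 = {m1, m2, m6}; fixed.
Sat(E[(b ∨ q) U EG (b → q)]) = {m1, m2, m6}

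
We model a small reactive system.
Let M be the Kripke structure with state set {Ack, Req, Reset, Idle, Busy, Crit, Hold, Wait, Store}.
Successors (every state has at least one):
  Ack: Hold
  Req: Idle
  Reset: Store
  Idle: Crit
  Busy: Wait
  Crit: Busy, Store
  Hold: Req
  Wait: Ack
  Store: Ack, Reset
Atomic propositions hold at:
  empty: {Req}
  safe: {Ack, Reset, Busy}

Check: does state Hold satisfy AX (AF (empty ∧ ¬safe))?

Sat(¬safe) = {Req, Idle, Crit, Hold, Wait, Store}
Sat(empty ∧ ¬safe) = {Req}
AF (empty ∧ ¬safe): least fixpoint, start Z0 = {Req}, add states with every successor in Z. Z1 = {Req, Hold}; Z2 = {Ack, Req, Hold}; Z3 = {Ack, Req, Hold, Wait}; Z4 = {Ack, Req, Busy, Hold, Wait}; fixed.
Sat(AF (empty ∧ ¬safe)) = {Ack, Req, Busy, Hold, Wait}
Sat(AX (AF (empty ∧ ¬safe))) = {s : every successor in {Ack, Req, Busy, Hold, Wait}} = {Ack, Busy, Hold, Wait}
Hold ∈ Sat(AX (AF (empty ∧ ¬safe))) = {Ack, Busy, Hold, Wait}, so the formula holds at Hold.

Yes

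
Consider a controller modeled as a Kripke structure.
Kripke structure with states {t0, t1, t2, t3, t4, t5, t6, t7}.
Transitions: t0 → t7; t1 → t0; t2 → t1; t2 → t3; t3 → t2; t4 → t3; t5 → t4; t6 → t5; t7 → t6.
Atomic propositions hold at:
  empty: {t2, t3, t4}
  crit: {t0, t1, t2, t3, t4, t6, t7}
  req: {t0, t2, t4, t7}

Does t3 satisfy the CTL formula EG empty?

EG empty: greatest fixpoint, start Z0 = {t2, t3, t4}, keep only states in Sat with some successor in Z. Already a fixed point.
Sat(EG empty) = {t2, t3, t4}
t3 ∈ Sat(EG empty) = {t2, t3, t4}, so the formula holds at t3.

Yes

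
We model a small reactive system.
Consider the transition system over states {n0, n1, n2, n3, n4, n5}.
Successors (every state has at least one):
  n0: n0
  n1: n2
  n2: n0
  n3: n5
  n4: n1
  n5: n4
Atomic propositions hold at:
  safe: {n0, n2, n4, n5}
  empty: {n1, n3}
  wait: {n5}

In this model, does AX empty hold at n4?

Sat(AX empty) = {s : every successor in {n1, n3}} = {n4}
n4 ∈ Sat(AX empty) = {n4}, so the formula holds at n4.

Yes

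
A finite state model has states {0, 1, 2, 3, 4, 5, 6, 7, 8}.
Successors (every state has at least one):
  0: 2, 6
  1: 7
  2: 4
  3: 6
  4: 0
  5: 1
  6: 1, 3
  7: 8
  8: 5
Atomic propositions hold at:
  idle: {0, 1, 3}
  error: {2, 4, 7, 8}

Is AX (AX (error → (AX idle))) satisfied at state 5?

No

Sat(AX idle) = {s : every successor in {0, 1, 3}} = {4, 5, 6}
Sat(error → (AX idle)) = {0, 1, 3, 4, 5, 6}
Sat(AX (error → (AX idle))) = {s : every successor in {0, 1, 3, 4, 5, 6}} = {2, 3, 4, 5, 6, 8}
Sat(AX (AX (error → (AX idle)))) = {s : every successor in {2, 3, 4, 5, 6, 8}} = {0, 2, 3, 7, 8}
5 ∉ Sat(AX (AX (error → (AX idle)))) = {0, 2, 3, 7, 8}, so the formula does not hold at 5.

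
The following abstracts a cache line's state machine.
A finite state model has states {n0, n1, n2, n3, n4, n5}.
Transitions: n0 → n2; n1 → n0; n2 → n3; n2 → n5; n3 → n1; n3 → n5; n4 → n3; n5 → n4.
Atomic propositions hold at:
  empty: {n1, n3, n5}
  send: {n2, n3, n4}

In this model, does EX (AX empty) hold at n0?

Yes

Sat(AX empty) = {s : every successor in {n1, n3, n5}} = {n2, n3, n4}
Sat(EX (AX empty)) = {s : some successor in {n2, n3, n4}} = {n0, n2, n4, n5}
n0 ∈ Sat(EX (AX empty)) = {n0, n2, n4, n5}, so the formula holds at n0.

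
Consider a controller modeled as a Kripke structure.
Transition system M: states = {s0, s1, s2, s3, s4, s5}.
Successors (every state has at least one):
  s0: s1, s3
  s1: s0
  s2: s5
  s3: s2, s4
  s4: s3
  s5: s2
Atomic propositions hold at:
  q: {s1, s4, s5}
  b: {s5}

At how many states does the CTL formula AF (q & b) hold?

2

Sat(q & b) = {s5}
AF (q & b): least fixpoint, start Z0 = {s5}, add states with every successor in Z. Z1 = {s2, s5}; fixed.
Sat(AF (q & b)) = {s2, s5}
|Sat(AF (q & b))| = |{s2, s5}| = 2.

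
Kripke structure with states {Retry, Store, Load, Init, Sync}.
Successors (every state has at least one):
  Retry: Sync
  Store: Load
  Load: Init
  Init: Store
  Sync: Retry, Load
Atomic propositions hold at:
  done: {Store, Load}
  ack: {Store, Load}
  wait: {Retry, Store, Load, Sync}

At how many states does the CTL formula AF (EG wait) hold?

EG wait: greatest fixpoint, start Z0 = {Retry, Store, Load, Sync}, keep only states in Sat with some successor in Z. Z1 = {Retry, Store, Sync}; Z2 = {Retry, Sync}; fixed.
Sat(EG wait) = {Retry, Sync}
AF (EG wait): least fixpoint, start Z0 = {Retry, Sync}, add states with every successor in Z. Already a fixed point.
Sat(AF (EG wait)) = {Retry, Sync}
|Sat(AF (EG wait))| = |{Retry, Sync}| = 2.

2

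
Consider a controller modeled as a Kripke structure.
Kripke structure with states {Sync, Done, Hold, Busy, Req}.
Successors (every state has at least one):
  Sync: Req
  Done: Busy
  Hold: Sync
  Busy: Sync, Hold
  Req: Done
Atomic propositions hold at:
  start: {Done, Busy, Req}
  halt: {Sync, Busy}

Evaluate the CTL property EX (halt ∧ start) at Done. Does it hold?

Sat(halt ∧ start) = {Busy}
Sat(EX (halt ∧ start)) = {s : some successor in {Busy}} = {Done}
Done ∈ Sat(EX (halt ∧ start)) = {Done}, so the formula holds at Done.

Yes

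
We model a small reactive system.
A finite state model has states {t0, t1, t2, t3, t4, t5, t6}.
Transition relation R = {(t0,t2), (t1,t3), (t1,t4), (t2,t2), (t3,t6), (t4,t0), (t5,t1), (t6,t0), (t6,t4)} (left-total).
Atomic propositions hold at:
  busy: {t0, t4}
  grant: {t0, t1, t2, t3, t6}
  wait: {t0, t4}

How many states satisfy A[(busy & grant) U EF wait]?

Sat(busy & grant) = {t0}
EF wait: least fixpoint, start Z0 = {t0, t4}, add states with some successor in Z. Z1 = {t0, t1, t4, t6}; Z2 = {t0, t1, t3, t4, t5, t6}; fixed.
Sat(EF wait) = {t0, t1, t3, t4, t5, t6}
A[(busy & grant) U EF wait]: least fixpoint, start Z0 = Sat(EF wait) = {t0, t1, t3, t4, t5, t6}, add states in Sat(busy & grant) with every successor in Z. Already a fixed point.
Sat(A[(busy & grant) U EF wait]) = {t0, t1, t3, t4, t5, t6}
|Sat(A[(busy & grant) U EF wait])| = |{t0, t1, t3, t4, t5, t6}| = 6.

6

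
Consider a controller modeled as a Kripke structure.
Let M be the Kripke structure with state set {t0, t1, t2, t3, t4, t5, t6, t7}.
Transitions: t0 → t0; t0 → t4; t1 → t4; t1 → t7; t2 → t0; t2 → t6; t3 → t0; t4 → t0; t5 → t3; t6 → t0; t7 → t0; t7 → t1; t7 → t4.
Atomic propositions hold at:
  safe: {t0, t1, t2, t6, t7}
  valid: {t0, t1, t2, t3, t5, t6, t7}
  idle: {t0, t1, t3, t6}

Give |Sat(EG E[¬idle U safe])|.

6

Sat(¬idle) = {t2, t4, t5, t7}
E[¬idle U safe]: least fixpoint, start Z0 = Sat(safe) = {t0, t1, t2, t6, t7}, add states in Sat(¬idle) with some successor in Z. Z1 = {t0, t1, t2, t4, t6, t7}; fixed.
Sat(E[¬idle U safe]) = {t0, t1, t2, t4, t6, t7}
EG E[¬idle U safe]: greatest fixpoint, start Z0 = {t0, t1, t2, t4, t6, t7}, keep only states in Sat with some successor in Z. Already a fixed point.
Sat(EG E[¬idle U safe]) = {t0, t1, t2, t4, t6, t7}
|Sat(EG E[¬idle U safe])| = |{t0, t1, t2, t4, t6, t7}| = 6.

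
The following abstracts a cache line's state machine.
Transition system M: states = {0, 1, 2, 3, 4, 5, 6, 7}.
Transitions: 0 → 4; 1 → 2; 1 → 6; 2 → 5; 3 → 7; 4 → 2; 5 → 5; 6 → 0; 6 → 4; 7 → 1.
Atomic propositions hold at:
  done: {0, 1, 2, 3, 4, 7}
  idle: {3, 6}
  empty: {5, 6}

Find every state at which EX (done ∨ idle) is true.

{0, 1, 3, 4, 6, 7}

Sat(done ∨ idle) = {0, 1, 2, 3, 4, 6, 7}
Sat(EX (done ∨ idle)) = {s : some successor in {0, 1, 2, 3, 4, 6, 7}} = {0, 1, 3, 4, 6, 7}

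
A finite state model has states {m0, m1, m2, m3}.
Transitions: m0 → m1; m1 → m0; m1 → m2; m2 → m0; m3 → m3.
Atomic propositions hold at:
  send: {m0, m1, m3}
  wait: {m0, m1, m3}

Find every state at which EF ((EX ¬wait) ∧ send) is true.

{m0, m1, m2}

Sat(¬wait) = {m2}
Sat(EX ¬wait) = {s : some successor in {m2}} = {m1}
Sat((EX ¬wait) ∧ send) = {m1}
EF ((EX ¬wait) ∧ send): least fixpoint, start Z0 = {m1}, add states with some successor in Z. Z1 = {m0, m1}; Z2 = {m0, m1, m2}; fixed.
Sat(EF ((EX ¬wait) ∧ send)) = {m0, m1, m2}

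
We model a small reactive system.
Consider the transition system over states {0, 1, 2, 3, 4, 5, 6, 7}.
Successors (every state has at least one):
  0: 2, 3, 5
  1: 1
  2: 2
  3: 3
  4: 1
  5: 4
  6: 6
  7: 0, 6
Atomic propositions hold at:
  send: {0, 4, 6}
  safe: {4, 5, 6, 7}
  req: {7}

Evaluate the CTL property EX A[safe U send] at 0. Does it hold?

Yes

A[safe U send]: least fixpoint, start Z0 = Sat(send) = {0, 4, 6}, add states in Sat(safe) with every successor in Z. Z1 = {0, 4, 5, 6, 7}; fixed.
Sat(A[safe U send]) = {0, 4, 5, 6, 7}
Sat(EX A[safe U send]) = {s : some successor in {0, 4, 5, 6, 7}} = {0, 5, 6, 7}
0 ∈ Sat(EX A[safe U send]) = {0, 5, 6, 7}, so the formula holds at 0.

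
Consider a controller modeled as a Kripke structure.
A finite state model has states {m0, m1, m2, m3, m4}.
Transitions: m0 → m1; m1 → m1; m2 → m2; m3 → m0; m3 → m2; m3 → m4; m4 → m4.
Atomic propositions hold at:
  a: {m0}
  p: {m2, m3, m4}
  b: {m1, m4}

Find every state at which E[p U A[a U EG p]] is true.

{m2, m3, m4}

EG p: greatest fixpoint, start Z0 = {m2, m3, m4}, keep only states in Sat with some successor in Z. Already a fixed point.
Sat(EG p) = {m2, m3, m4}
A[a U EG p]: least fixpoint, start Z0 = Sat(EG p) = {m2, m3, m4}, add states in Sat(a) with every successor in Z. Already a fixed point.
Sat(A[a U EG p]) = {m2, m3, m4}
E[p U A[a U EG p]]: least fixpoint, start Z0 = Sat(A[a U EG p]) = {m2, m3, m4}, add states in Sat(p) with some successor in Z. Already a fixed point.
Sat(E[p U A[a U EG p]]) = {m2, m3, m4}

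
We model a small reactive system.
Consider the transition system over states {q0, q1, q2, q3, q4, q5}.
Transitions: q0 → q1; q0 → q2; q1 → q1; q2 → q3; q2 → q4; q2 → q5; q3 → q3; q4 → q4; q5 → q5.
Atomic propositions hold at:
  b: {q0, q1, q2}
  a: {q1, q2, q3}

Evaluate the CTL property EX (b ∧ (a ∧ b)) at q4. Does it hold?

No

Sat(a ∧ b) = {q1, q2}
Sat(b ∧ (a ∧ b)) = {q1, q2}
Sat(EX (b ∧ (a ∧ b))) = {s : some successor in {q1, q2}} = {q0, q1}
q4 ∉ Sat(EX (b ∧ (a ∧ b))) = {q0, q1}, so the formula does not hold at q4.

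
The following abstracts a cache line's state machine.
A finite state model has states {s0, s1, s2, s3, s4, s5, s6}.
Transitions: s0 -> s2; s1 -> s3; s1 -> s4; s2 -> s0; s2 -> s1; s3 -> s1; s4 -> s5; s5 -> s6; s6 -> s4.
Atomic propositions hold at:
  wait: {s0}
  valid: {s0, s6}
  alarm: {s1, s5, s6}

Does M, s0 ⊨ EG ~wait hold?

Sat(~wait) = {s1, s2, s3, s4, s5, s6}
EG ~wait: greatest fixpoint, start Z0 = {s1, s2, s3, s4, s5, s6}, keep only states in Sat with some successor in Z. Already a fixed point.
Sat(EG ~wait) = {s1, s2, s3, s4, s5, s6}
s0 ∉ Sat(EG ~wait) = {s1, s2, s3, s4, s5, s6}, so the formula does not hold at s0.

No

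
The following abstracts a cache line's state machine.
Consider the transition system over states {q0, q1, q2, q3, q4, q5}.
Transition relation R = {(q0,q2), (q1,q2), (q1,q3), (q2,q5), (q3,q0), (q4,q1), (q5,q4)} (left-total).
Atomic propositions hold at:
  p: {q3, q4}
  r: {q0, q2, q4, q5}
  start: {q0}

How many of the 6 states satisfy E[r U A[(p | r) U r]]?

5

Sat(p | r) = {q0, q2, q3, q4, q5}
A[(p | r) U r]: least fixpoint, start Z0 = Sat(r) = {q0, q2, q4, q5}, add states in Sat(p | r) with every successor in Z. Z1 = {q0, q2, q3, q4, q5}; fixed.
Sat(A[(p | r) U r]) = {q0, q2, q3, q4, q5}
E[r U A[(p | r) U r]]: least fixpoint, start Z0 = Sat(A[(p | r) U r]) = {q0, q2, q3, q4, q5}, add states in Sat(r) with some successor in Z. Already a fixed point.
Sat(E[r U A[(p | r) U r]]) = {q0, q2, q3, q4, q5}
|Sat(E[r U A[(p | r) U r]])| = |{q0, q2, q3, q4, q5}| = 5.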